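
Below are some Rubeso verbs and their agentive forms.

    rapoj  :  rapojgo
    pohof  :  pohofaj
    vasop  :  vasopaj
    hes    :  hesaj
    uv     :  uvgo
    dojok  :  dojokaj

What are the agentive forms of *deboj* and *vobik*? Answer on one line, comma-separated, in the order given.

The alternation tracks the final consonant of the stem — -aj when the stem ends in a voiceless consonant (*pohof*, *vasop*, *hes*, *dojok*); -go when the stem ends in a voiced consonant (*rapoj*, *uv*).
*deboj*: final consonant = /j/, voiced → -go → *debojgo*.
*vobik*: final consonant = /k/, voiceless → -aj → *vobikaj*.

debojgo, vobikaj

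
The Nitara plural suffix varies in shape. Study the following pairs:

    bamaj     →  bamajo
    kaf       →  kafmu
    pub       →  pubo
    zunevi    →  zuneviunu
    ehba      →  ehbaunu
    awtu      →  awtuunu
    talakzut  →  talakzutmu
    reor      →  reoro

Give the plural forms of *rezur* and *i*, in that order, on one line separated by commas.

rezuro, iunu

The suffix is conditioned by the final sound: -mu when the stem ends in a voiceless consonant (*kaf*, *talakzut*); -o when the stem ends in a voiced consonant (*bamaj*, *pub*, *reor*); -unu when the stem ends in a vowel (*zunevi*, *ehba*, *awtu*).
*rezur* — final sound /r/ (a voiced consonant) → -o → *rezuro*.
Since the final sound of *i* is /i/ (a vowel), it takes -unu, giving *iunu*.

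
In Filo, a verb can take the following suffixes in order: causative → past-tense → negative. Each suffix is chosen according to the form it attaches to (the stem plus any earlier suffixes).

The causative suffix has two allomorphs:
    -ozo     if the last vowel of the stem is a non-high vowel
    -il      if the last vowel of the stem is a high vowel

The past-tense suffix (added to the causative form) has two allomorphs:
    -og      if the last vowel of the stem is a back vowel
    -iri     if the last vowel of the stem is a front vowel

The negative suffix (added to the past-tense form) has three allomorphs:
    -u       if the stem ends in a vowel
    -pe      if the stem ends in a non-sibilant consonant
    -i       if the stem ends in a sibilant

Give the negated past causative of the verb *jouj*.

*jouj* — last vowel /u/ (a high vowel) → -il → *joujil*.
The last vowel of the causative form *joujil* is /i/, which is a front vowel, so the past-tense suffix is -iri, giving *joujiliri*.
The past-tense form *joujiliri*: final sound = /i/, a vowel → -u → *joujiliriu*.

joujiliriu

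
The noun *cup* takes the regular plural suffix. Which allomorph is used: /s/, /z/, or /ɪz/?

/s/

The stem *cup* ends in a voiceless non-sibilant consonant.
The plural suffix surfaces as /ɪz/ after sibilants, /s/ after other voiceless consonants, and /z/ after other voiced sounds.
So the plural -s on *cup* is pronounced /s/.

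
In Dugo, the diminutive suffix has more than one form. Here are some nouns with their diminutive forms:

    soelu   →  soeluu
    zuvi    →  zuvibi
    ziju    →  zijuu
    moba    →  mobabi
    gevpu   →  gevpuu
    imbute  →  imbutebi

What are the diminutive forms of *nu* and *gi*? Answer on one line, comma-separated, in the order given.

nuu, gibi

The suffix is conditioned by the last vowel: -u when the last vowel of the stem is a rounded vowel (*soelu*, *ziju*, *gevpu*); -bi when the last vowel of the stem is an unrounded vowel (*zuvi*, *moba*, *imbute*).
*nu*: last vowel = /u/, a rounded vowel → -u → *nuu*.
Since the last vowel of *gi* is /i/ (an unrounded vowel), it takes -bi, giving *gibi*.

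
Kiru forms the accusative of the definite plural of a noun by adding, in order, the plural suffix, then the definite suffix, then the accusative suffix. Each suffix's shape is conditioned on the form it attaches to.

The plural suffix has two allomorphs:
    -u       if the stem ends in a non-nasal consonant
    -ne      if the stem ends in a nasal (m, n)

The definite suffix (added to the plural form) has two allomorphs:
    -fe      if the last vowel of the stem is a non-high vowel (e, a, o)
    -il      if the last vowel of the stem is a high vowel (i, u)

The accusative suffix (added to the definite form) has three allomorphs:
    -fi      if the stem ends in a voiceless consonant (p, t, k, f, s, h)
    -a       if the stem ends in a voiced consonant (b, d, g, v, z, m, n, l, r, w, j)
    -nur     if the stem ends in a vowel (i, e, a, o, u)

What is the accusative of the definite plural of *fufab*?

fufabuila

Since the final consonant of *fufab* is /b/ (non-nasal), it takes -u, giving *fufabu*.
Since the last vowel of the plural form *fufabu* is /u/ (a high vowel), it takes -il, giving *fufabuil*.
The definite form *fufabuil* — final sound /l/ (a voiced consonant) → -a → *fufabuila*.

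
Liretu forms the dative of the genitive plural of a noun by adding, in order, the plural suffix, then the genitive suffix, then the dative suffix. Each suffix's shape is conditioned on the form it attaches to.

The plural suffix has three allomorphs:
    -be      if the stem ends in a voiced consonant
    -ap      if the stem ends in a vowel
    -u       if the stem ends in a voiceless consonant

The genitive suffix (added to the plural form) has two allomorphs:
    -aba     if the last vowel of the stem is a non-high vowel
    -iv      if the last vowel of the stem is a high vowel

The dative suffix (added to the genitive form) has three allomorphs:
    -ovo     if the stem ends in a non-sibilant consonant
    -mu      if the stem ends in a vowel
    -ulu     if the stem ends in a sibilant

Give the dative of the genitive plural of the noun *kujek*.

kujekuivovo

The final sound of *kujek* is /k/, which is a voiceless consonant, so the plural suffix is -u, giving *kujeku*.
Since the last vowel of the plural form *kujeku* is /u/ (a high vowel), it takes -iv, giving *kujekuiv*.
The genitive form *kujekuiv*: final sound = /v/, a non-sibilant consonant → -ovo → *kujekuivovo*.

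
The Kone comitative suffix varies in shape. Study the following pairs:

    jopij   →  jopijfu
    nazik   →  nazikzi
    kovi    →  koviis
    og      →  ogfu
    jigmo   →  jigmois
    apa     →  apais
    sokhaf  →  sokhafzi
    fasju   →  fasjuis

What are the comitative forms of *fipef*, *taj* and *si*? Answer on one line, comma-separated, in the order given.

fipefzi, tajfu, siis

The alternation tracks the final sound of the stem — -zi when the stem ends in a voiceless consonant (*nazik*, *sokhaf*); -fu when the stem ends in a voiced consonant (*jopij*, *og*); -is when the stem ends in a vowel (*kovi*, *jigmo*, *apa*, *fasju*).
*fipef*: final sound = /f/, a voiceless consonant → -zi → *fipefzi*.
*taj*: final sound = /j/, a voiced consonant → -fu → *tajfu*.
Since the final sound of *si* is /i/ (a vowel), it takes -is, giving *siis*.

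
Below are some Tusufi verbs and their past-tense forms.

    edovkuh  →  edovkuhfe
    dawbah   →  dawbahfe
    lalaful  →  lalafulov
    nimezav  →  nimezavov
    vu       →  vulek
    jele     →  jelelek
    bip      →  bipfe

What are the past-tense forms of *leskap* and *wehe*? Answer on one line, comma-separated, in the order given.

leskapfe, wehelek

The pattern is voicing of the final sound: -fe when the stem ends in a voiceless consonant (*edovkuh*, *dawbah*, *bip*); -ov when the stem ends in a voiced consonant (*lalaful*, *nimezav*); -lek when the stem ends in a vowel (*vu*, *jele*).
The final sound of *leskap* is /p/, which is a voiceless consonant, so the suffix is -fe, giving *leskapfe*.
The final sound of *wehe* is /e/, which is a vowel, so the suffix is -lek, giving *wehelek*.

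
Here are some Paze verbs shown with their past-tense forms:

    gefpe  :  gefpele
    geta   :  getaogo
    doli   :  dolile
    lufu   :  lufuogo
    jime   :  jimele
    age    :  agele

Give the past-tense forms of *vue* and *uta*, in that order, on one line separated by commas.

vuele, utaogo

The alternation tracks the last vowel of the stem — -le when the last vowel of the stem is a front vowel (*gefpe*, *doli*, *jime*, *age*); -ogo when the last vowel of the stem is a back vowel (*geta*, *lufu*).
The last vowel of *vue* is /e/, which is a front vowel, so the suffix is -le, giving *vuele*.
*uta*: last vowel = /a/, a back vowel → -ogo → *utaogo*.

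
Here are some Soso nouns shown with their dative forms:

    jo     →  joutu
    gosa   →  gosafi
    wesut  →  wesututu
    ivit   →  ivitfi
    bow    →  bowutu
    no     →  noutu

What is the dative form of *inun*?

Looking at the last vowel of each stem: -utu when the last vowel of the stem is a rounded vowel (*jo*, *wesut*, *bow*, *no*); -fi when the last vowel of the stem is an unrounded vowel (*gosa*, *ivit*).
Since the last vowel of *inun* is /u/ (a rounded vowel), it takes -utu, giving *inunutu*.

inunutu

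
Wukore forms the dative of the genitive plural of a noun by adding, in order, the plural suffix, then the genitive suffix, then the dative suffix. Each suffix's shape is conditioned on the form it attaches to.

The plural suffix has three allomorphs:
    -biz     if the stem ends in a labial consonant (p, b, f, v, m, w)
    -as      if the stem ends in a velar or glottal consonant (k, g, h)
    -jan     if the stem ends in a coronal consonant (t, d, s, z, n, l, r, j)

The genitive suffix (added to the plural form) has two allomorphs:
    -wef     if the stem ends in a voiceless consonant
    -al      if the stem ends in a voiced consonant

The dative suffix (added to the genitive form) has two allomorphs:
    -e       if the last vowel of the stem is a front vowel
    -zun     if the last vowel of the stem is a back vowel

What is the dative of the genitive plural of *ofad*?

ofadjanalzun

The final consonant of *ofad* is /d/, which is coronal, so the plural suffix is -jan, giving *ofadjan*.
The plural form *ofadjan* — final consonant /n/ (voiced) → -al → *ofadjanal*.
The genitive form *ofadjanal*: last vowel = /a/, a back vowel → -zun → *ofadjanalzun*.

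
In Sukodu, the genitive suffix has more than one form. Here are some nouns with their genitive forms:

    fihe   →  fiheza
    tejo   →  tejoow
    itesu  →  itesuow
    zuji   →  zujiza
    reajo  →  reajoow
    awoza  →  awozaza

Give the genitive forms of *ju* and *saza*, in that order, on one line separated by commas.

juow, sazaza

Looking at the last vowel of each stem: -ow when the last vowel of the stem is a rounded vowel (*tejo*, *itesu*, *reajo*); -za when the last vowel of the stem is an unrounded vowel (*fihe*, *zuji*, *awoza*).
*ju* — last vowel /u/ (a rounded vowel) → -ow → *juow*.
*saza* — last vowel /a/ (an unrounded vowel) → -za → *sazaza*.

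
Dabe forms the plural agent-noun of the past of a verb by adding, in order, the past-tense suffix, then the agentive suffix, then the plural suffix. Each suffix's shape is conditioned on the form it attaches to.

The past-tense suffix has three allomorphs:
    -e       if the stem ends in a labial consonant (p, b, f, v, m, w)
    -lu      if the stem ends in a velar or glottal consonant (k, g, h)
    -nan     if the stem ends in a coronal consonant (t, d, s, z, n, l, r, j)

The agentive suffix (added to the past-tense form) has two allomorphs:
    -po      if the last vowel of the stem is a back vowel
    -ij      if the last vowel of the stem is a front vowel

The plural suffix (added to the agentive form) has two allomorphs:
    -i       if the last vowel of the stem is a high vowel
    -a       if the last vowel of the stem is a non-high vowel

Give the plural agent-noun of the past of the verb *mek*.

meklupoa

*mek*: final consonant = /k/, velar/glottal → -lu → *meklu*.
The past-tense form *meklu*: last vowel = /u/, a back vowel → -po → *meklupo*.
Since the last vowel of the agentive form *meklupo* is /o/ (a non-high vowel), it takes -a, giving *meklupoa*.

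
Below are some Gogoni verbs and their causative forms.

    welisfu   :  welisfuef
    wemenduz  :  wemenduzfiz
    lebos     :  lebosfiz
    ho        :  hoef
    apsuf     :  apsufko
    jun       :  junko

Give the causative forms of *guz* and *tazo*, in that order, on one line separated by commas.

The alternation tracks the final sound of the stem — -fiz when the stem ends in a sibilant (*wemenduz*, *lebos*); -ko when the stem ends in a non-sibilant consonant (*apsuf*, *jun*); -ef when the stem ends in a vowel (*welisfu*, *ho*).
*guz*: final sound = /z/, a sibilant → -fiz → *guzfiz*.
*tazo*: final sound = /o/, a vowel → -ef → *tazoef*.

guzfiz, tazoef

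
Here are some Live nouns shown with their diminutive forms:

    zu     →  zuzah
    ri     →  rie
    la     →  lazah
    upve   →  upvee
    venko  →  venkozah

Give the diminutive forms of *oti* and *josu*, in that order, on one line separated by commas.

otie, josuzah

Looking at the last vowel of each stem: -e when the last vowel of the stem is a front vowel (*ri*, *upve*); -zah when the last vowel of the stem is a back vowel (*zu*, *la*, *venko*).
*oti*: last vowel = /i/, a front vowel → -e → *otie*.
*josu* — last vowel /u/ (a back vowel) → -zah → *josuzah*.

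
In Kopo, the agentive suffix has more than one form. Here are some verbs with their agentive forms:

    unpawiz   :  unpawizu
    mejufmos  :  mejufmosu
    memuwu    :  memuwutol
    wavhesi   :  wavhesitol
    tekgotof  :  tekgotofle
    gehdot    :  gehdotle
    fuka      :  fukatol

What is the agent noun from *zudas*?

Looking at the final sound of each stem: -u when the stem ends in a sibilant (*unpawiz*, *mejufmos*); -le when the stem ends in a non-sibilant consonant (*tekgotof*, *gehdot*); -tol when the stem ends in a vowel (*memuwu*, *wavhesi*, *fuka*).
*zudas*: final sound = /s/, a sibilant → -u → *zudasu*.

zudasu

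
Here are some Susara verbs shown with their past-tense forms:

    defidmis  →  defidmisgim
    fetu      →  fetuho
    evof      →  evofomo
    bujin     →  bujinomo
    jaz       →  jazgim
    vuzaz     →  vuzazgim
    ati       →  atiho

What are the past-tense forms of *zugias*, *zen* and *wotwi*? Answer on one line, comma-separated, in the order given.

The suffix is conditioned by the final sound: -gim when the stem ends in a sibilant (*defidmis*, *jaz*, *vuzaz*); -omo when the stem ends in a non-sibilant consonant (*evof*, *bujin*); -ho when the stem ends in a vowel (*fetu*, *ati*).
The final sound of *zugias* is /s/, which is a sibilant, so the suffix is -gim, giving *zugiasgim*.
*zen* — final sound /n/ (a non-sibilant consonant) → -omo → *zenomo*.
Since the final sound of *wotwi* is /i/ (a vowel), it takes -ho, giving *wotwiho*.

zugiasgim, zenomo, wotwiho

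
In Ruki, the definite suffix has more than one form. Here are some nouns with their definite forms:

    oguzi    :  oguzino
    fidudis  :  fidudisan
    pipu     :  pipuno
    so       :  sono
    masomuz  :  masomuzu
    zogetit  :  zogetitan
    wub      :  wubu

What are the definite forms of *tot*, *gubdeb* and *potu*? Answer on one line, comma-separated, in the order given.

Looking at the final sound of each stem: -an when the stem ends in a voiceless consonant (*fidudis*, *zogetit*); -u when the stem ends in a voiced consonant (*masomuz*, *wub*); -no when the stem ends in a vowel (*oguzi*, *pipu*, *so*).
Since the final sound of *tot* is /t/ (a voiceless consonant), it takes -an, giving *totan*.
*gubdeb* — final sound /b/ (a voiced consonant) → -u → *gubdebu*.
*potu* — final sound /u/ (a vowel) → -no → *potuno*.

totan, gubdebu, potuno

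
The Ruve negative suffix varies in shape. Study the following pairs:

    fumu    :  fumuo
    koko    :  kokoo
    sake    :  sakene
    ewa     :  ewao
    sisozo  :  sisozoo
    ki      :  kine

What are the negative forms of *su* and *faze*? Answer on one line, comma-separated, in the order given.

suo, fazene

The alternation tracks the last vowel of the stem — -ne when the last vowel of the stem is a front vowel (*sake*, *ki*); -o when the last vowel of the stem is a back vowel (*fumu*, *koko*, *ewa*, *sisozo*).
Since the last vowel of *su* is /u/ (a back vowel), it takes -o, giving *suo*.
Since the last vowel of *faze* is /e/ (a front vowel), it takes -ne, giving *fazene*.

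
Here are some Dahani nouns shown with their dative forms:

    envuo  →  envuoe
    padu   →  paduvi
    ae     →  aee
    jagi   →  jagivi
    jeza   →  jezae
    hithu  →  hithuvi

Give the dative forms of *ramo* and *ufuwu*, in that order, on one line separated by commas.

The pattern is height harmony: -vi when the last vowel of the stem is a high vowel (*padu*, *jagi*, *hithu*); -e when the last vowel of the stem is a non-high vowel (*envuo*, *ae*, *jeza*).
*ramo* — last vowel /o/ (a non-high vowel) → -e → *ramoe*.
Since the last vowel of *ufuwu* is /u/ (a high vowel), it takes -vi, giving *ufuwuvi*.

ramoe, ufuwuvi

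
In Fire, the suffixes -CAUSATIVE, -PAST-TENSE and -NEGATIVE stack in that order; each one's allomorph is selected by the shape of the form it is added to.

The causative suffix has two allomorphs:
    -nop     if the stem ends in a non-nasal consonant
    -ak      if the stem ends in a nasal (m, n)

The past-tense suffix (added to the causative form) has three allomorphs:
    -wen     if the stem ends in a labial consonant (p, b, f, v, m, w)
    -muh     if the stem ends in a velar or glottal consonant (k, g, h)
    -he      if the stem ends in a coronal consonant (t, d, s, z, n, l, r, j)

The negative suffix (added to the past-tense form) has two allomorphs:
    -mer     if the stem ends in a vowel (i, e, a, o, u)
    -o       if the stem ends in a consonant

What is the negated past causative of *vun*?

Since the final consonant of *vun* is /n/ (a nasal), it takes -ak, giving *vunak*.
The causative form *vunak*: final consonant = /k/, velar/glottal → -muh → *vunakmuh*.
The past-tense form *vunakmuh*: final sound = /h/, a consonant → -o → *vunakmuho*.

vunakmuho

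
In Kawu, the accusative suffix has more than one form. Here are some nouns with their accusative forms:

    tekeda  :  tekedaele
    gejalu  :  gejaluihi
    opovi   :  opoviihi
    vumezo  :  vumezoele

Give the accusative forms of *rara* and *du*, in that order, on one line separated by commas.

The pattern is height harmony: -ihi when the last vowel of the stem is a high vowel (*gejalu*, *opovi*); -ele when the last vowel of the stem is a non-high vowel (*tekeda*, *vumezo*).
*rara*: last vowel = /a/, a non-high vowel → -ele → *raraele*.
*du* — last vowel /u/ (a high vowel) → -ihi → *duihi*.

raraele, duihi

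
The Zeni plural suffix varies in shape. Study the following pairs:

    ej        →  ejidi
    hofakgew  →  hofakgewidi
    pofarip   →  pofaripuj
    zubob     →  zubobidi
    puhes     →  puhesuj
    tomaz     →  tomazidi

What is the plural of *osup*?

The alternation tracks the final consonant of the stem — -uj when the stem ends in a voiceless consonant (*pofarip*, *puhes*); -idi when the stem ends in a voiced consonant (*ej*, *hofakgew*, *zubob*, *tomaz*).
*osup*: final consonant = /p/, voiceless → -uj → *osupuj*.

osupuj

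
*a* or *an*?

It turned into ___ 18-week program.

The indefinite article is chosen by the initial *sound* of the following word, not its spelling.
The number *18* is spoken "eighteen", beginning with /ˌeɪˈtiːn/ — a vowel sound.
So the article is *an*: It turned into an 18-week program.

an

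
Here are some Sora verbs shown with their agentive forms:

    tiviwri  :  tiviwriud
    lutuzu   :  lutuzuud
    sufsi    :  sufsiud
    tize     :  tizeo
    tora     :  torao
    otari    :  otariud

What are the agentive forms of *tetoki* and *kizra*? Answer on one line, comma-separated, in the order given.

tetokiud, kizrao

The pattern is height harmony: -ud when the last vowel of the stem is a high vowel (*tiviwri*, *lutuzu*, *sufsi*, *otari*); -o when the last vowel of the stem is a non-high vowel (*tize*, *tora*).
*tetoki*: last vowel = /i/, a high vowel → -ud → *tetokiud*.
*kizra* — last vowel /a/ (a non-high vowel) → -o → *kizrao*.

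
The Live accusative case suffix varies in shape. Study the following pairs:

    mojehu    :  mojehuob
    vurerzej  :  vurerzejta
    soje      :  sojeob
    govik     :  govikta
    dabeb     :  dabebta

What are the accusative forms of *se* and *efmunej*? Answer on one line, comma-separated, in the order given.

Looking at the final sound of each stem: -ta when the stem ends in a consonant (*vurerzej*, *govik*, *dabeb*); -ob when the stem ends in a vowel (*mojehu*, *soje*).
*se*: final sound = /e/, a vowel → -ob → *seob*.
*efmunej*: final sound = /j/, a consonant → -ta → *efmunejta*.

seob, efmunejta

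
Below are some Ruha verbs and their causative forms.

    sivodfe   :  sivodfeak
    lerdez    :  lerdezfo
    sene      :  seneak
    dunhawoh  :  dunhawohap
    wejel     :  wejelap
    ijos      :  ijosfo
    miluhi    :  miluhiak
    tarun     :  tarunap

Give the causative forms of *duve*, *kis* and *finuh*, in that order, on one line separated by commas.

duveak, kisfo, finuhap

Looking at the final sound of each stem: -fo when the stem ends in a sibilant (*lerdez*, *ijos*); -ap when the stem ends in a non-sibilant consonant (*dunhawoh*, *wejel*, *tarun*); -ak when the stem ends in a vowel (*sivodfe*, *sene*, *miluhi*).
*duve*: final sound = /e/, a vowel → -ak → *duveak*.
*kis* — final sound /s/ (a sibilant) → -fo → *kisfo*.
The final sound of *finuh* is /h/, which is a non-sibilant consonant, so the suffix is -ap, giving *finuhap*.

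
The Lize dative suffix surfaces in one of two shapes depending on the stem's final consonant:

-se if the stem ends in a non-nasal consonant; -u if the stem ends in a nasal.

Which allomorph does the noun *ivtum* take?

*ivtum* — final consonant /m/ (a nasal) → -u.

-u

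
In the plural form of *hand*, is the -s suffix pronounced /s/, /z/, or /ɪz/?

/z/

The stem *hand* ends in a voiced non-sibilant sound.
The plural suffix surfaces as /ɪz/ after sibilants, /s/ after other voiceless consonants, and /z/ after other voiced sounds.
So the plural -s on *hand* is pronounced /z/.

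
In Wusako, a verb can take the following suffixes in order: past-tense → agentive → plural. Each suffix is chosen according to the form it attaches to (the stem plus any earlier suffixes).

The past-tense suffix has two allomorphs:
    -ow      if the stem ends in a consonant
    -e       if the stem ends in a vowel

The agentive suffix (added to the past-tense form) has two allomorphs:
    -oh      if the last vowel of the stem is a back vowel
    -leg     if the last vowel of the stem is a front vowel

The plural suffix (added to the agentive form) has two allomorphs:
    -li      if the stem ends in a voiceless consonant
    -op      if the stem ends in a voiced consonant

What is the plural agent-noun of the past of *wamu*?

Since the final sound of *wamu* is /u/ (a vowel), it takes -e, giving *wamue*.
Since the last vowel of the past-tense form *wamue* is /e/ (a front vowel), it takes -leg, giving *wamueleg*.
The agentive form *wamueleg* — final consonant /g/ (voiced) → -op → *wamuelegop*.

wamuelegop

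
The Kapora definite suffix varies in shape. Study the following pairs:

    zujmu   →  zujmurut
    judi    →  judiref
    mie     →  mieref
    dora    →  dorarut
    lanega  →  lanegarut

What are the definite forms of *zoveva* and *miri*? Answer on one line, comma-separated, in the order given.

The pattern is front/back vowel harmony: -ref when the last vowel of the stem is a front vowel (*judi*, *mie*); -rut when the last vowel of the stem is a back vowel (*zujmu*, *dora*, *lanega*).
*zoveva* — last vowel /a/ (a back vowel) → -rut → *zovevarut*.
Since the last vowel of *miri* is /i/ (a front vowel), it takes -ref, giving *miriref*.

zovevarut, miriref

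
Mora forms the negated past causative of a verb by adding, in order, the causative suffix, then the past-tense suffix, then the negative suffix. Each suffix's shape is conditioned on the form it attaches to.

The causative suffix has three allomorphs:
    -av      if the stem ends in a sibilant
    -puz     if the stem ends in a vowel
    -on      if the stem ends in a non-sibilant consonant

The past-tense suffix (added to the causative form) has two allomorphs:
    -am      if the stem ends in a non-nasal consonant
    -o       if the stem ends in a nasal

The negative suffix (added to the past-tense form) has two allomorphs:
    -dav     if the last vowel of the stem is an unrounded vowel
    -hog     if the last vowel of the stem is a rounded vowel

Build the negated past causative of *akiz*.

Since the final sound of *akiz* is /z/ (a sibilant), it takes -av, giving *akizav*.
The final consonant of the causative form *akizav* is /v/, which is non-nasal, so the past-tense suffix is -am, giving *akizavam*.
The past-tense form *akizavam* — last vowel /a/ (an unrounded vowel) → -dav → *akizavamdav*.

akizavamdav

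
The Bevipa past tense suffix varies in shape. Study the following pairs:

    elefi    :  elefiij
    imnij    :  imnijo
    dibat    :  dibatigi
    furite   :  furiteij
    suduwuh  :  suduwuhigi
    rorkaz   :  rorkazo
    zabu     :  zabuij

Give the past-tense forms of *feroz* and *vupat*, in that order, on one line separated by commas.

The suffix is conditioned by the final sound: -igi when the stem ends in a voiceless consonant (*dibat*, *suduwuh*); -o when the stem ends in a voiced consonant (*imnij*, *rorkaz*); -ij when the stem ends in a vowel (*elefi*, *furite*, *zabu*).
The final sound of *feroz* is /z/, which is a voiced consonant, so the suffix is -o, giving *ferozo*.
Since the final sound of *vupat* is /t/ (a voiceless consonant), it takes -igi, giving *vupatigi*.

ferozo, vupatigi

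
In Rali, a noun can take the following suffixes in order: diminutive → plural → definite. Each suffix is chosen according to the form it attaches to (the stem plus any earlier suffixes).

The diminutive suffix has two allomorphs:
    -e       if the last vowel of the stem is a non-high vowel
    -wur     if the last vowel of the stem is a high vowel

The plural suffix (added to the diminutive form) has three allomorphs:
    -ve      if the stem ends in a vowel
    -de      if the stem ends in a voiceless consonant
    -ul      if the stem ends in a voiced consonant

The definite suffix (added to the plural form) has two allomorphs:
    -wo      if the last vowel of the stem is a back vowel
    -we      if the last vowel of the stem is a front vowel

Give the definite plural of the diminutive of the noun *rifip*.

rifipwurulwo

Since the last vowel of *rifip* is /i/ (a high vowel), it takes -wur, giving *rifipwur*.
The diminutive form *rifipwur* — final sound /r/ (a voiced consonant) → -ul → *rifipwurul*.
The last vowel of the plural form *rifipwurul* is /u/, which is a back vowel, so the definite suffix is -wo, giving *rifipwurulwo*.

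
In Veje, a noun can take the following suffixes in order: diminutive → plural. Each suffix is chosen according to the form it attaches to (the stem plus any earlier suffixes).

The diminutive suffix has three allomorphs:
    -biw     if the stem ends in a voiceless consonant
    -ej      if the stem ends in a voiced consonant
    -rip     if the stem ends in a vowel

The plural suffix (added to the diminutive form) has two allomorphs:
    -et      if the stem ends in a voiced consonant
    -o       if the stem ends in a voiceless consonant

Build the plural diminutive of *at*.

The final sound of *at* is /t/, which is a voiceless consonant, so the diminutive suffix is -biw, giving *atbiw*.
Since the final consonant of the diminutive form *atbiw* is /w/ (voiced), it takes -et, giving *atbiwet*.

atbiwet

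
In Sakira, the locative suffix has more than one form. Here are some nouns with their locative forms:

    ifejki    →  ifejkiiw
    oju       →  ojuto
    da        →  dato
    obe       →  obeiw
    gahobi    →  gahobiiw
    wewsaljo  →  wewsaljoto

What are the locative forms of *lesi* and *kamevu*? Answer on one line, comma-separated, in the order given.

lesiiw, kamevuto

The suffix is conditioned by the last vowel: -iw when the last vowel of the stem is a front vowel (*ifejki*, *obe*, *gahobi*); -to when the last vowel of the stem is a back vowel (*oju*, *da*, *wewsaljo*).
The last vowel of *lesi* is /i/, which is a front vowel, so the suffix is -iw, giving *lesiiw*.
Since the last vowel of *kamevu* is /u/ (a back vowel), it takes -to, giving *kamevuto*.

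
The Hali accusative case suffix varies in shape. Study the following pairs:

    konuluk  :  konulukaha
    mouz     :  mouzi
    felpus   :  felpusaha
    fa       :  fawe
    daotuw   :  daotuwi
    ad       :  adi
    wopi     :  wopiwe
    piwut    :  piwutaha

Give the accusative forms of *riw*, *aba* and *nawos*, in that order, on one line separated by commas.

riwi, abawe, nawosaha

The suffix is conditioned by the final sound: -aha when the stem ends in a voiceless consonant (*konuluk*, *felpus*, *piwut*); -i when the stem ends in a voiced consonant (*mouz*, *daotuw*, *ad*); -we when the stem ends in a vowel (*fa*, *wopi*).
*riw* — final sound /w/ (a voiced consonant) → -i → *riwi*.
*aba* — final sound /a/ (a vowel) → -we → *abawe*.
*nawos* — final sound /s/ (a voiceless consonant) → -aha → *nawosaha*.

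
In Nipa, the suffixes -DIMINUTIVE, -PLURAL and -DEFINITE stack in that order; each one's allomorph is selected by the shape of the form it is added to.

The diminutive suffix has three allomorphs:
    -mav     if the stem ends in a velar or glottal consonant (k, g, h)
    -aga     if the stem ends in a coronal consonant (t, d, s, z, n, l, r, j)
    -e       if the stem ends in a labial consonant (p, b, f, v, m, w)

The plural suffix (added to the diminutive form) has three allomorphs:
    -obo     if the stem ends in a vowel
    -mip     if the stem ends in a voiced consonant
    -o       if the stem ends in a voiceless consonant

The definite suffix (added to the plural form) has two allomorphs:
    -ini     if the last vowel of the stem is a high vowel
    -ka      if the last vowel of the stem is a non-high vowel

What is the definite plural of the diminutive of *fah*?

fahmavmipini

The final consonant of *fah* is /h/, which is velar/glottal, so the diminutive suffix is -mav, giving *fahmav*.
Since the final sound of the diminutive form *fahmav* is /v/ (a voiced consonant), it takes -mip, giving *fahmavmip*.
The plural form *fahmavmip* — last vowel /i/ (a high vowel) → -ini → *fahmavmipini*.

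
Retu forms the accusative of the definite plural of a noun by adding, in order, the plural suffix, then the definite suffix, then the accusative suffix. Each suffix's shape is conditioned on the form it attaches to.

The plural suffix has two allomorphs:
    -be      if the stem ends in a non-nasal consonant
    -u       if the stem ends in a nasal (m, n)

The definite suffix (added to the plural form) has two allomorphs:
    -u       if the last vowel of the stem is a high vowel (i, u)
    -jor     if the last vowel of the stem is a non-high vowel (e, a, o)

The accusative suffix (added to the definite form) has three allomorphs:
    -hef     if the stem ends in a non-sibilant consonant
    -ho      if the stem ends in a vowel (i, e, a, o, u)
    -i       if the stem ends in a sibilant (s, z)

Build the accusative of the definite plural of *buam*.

The final consonant of *buam* is /m/, which is a nasal, so the plural suffix is -u, giving *buamu*.
The plural form *buamu*: last vowel = /u/, a high vowel → -u → *buamuu*.
The final sound of the definite form *buamuu* is /u/, which is a vowel, so the accusative suffix is -ho, giving *buamuuho*.

buamuuho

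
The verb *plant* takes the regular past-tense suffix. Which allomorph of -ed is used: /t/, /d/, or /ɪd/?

The stem *plant* ends in /t/ or /d/.
The -ed suffix is realized as /ɪd/ after /t, d/; as /t/ after other voiceless consonants; and as /d/ after other voiced sounds.
So -ed on *plant* is pronounced /ɪd/.

/ɪd/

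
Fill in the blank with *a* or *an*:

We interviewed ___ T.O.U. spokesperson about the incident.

a

The indefinite article is chosen by the initial *sound* of the following word, not its spelling.
The initialism *T.O.U.* is read letter by letter; the first letter, T, is pronounced /tiː/, which begins with a consonant sound.
So the article is *a*: We interviewed a T.O.U. spokesperson about the incident.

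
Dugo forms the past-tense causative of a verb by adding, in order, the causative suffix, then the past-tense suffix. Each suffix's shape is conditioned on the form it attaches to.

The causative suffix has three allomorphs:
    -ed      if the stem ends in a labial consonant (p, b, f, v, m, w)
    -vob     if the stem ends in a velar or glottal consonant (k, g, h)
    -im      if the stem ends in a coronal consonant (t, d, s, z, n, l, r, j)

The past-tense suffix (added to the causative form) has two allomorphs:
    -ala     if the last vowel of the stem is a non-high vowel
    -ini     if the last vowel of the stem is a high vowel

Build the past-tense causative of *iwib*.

*iwib* — final consonant /b/ (labial) → -ed → *iwibed*.
The causative form *iwibed* — last vowel /e/ (a non-high vowel) → -ala → *iwibedala*.

iwibedala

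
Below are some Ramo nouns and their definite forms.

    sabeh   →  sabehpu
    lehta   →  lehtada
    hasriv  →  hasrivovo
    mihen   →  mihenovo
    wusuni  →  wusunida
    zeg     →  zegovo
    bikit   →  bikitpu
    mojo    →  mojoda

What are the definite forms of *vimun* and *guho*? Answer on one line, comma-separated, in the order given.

vimunovo, guhoda

The alternation tracks the final sound of the stem — -pu when the stem ends in a voiceless consonant (*sabeh*, *bikit*); -ovo when the stem ends in a voiced consonant (*hasriv*, *mihen*, *zeg*); -da when the stem ends in a vowel (*lehta*, *wusuni*, *mojo*).
Since the final sound of *vimun* is /n/ (a voiced consonant), it takes -ovo, giving *vimunovo*.
*guho* — final sound /o/ (a vowel) → -da → *guhoda*.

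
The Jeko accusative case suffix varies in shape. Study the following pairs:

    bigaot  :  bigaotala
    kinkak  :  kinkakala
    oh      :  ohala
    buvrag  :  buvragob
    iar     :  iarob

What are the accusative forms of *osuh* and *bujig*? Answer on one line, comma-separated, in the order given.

osuhala, bujigob

The pattern is voicing of the final consonant: -ala when the stem ends in a voiceless consonant (*bigaot*, *kinkak*, *oh*); -ob when the stem ends in a voiced consonant (*buvrag*, *iar*).
*osuh*: final consonant = /h/, voiceless → -ala → *osuhala*.
Since the final consonant of *bujig* is /g/ (voiced), it takes -ob, giving *bujigob*.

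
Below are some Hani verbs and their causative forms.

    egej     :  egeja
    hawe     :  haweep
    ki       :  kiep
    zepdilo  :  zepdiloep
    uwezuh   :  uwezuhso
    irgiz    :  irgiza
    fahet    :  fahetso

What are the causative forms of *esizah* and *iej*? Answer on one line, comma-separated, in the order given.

Looking at the final sound of each stem: -so when the stem ends in a voiceless consonant (*uwezuh*, *fahet*); -a when the stem ends in a voiced consonant (*egej*, *irgiz*); -ep when the stem ends in a vowel (*hawe*, *ki*, *zepdilo*).
The final sound of *esizah* is /h/, which is a voiceless consonant, so the suffix is -so, giving *esizahso*.
*iej* — final sound /j/ (a voiced consonant) → -a → *ieja*.

esizahso, ieja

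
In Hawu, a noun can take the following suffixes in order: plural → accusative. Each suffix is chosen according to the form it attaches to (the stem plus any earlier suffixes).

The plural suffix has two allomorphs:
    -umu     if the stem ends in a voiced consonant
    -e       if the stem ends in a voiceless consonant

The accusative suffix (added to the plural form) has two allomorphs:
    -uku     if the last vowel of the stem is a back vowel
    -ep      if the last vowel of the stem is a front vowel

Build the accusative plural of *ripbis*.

ripbiseep

*ripbis*: final consonant = /s/, voiceless → -e → *ripbise*.
The plural form *ripbise*: last vowel = /e/, a front vowel → -ep → *ripbiseep*.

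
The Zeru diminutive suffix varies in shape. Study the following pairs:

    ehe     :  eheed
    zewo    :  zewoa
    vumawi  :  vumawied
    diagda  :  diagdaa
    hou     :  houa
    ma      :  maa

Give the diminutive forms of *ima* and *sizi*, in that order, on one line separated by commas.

imaa, sizied

Looking at the last vowel of each stem: -ed when the last vowel of the stem is a front vowel (*ehe*, *vumawi*); -a when the last vowel of the stem is a back vowel (*zewo*, *diagda*, *hou*, *ma*).
Since the last vowel of *ima* is /a/ (a back vowel), it takes -a, giving *imaa*.
Since the last vowel of *sizi* is /i/ (a front vowel), it takes -ed, giving *sizied*.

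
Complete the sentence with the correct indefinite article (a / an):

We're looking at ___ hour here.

an

The indefinite article is chosen by the initial *sound* of the following word, not its spelling.
*hour* begins with the sound /aʊ/ (silent h) — a vowel sound.
So the article is *an*: We're looking at an hour here.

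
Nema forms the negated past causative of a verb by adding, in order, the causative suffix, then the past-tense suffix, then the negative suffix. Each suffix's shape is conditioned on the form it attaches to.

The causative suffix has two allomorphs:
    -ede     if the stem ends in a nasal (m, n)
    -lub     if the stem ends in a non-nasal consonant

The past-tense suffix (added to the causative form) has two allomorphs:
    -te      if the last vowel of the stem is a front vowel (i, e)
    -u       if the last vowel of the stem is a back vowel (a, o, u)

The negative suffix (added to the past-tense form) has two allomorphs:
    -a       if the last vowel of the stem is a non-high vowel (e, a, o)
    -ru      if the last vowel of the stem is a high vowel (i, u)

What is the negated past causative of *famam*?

famamedetea

The final consonant of *famam* is /m/, which is a nasal, so the causative suffix is -ede, giving *famamede*.
The causative form *famamede*: last vowel = /e/, a front vowel → -te → *famamedete*.
Since the last vowel of the past-tense form *famamedete* is /e/ (a non-high vowel), it takes -a, giving *famamedetea*.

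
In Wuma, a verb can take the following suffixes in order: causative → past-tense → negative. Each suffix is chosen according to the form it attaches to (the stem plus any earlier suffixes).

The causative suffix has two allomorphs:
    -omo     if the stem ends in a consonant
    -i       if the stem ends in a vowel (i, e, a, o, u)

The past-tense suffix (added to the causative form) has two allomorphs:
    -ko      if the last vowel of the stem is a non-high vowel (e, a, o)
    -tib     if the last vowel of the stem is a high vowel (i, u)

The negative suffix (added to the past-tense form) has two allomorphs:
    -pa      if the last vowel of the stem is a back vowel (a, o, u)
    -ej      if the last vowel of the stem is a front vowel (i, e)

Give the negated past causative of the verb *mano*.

*mano*: final sound = /o/, a vowel → -i → *manoi*.
The causative form *manoi* — last vowel /i/ (a high vowel) → -tib → *manoitib*.
The last vowel of the past-tense form *manoitib* is /i/, which is a front vowel, so the negative suffix is -ej, giving *manoitibej*.

manoitibej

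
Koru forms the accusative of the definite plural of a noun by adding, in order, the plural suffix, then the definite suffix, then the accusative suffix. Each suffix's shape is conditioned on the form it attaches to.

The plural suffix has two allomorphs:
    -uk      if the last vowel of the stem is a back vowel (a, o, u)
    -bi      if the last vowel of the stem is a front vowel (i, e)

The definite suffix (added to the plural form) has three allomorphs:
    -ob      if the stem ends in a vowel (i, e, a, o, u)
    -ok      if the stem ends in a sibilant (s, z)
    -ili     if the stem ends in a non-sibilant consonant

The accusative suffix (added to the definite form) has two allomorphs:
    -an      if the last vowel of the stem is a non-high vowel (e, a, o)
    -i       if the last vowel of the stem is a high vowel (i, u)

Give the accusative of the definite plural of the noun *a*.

aukilii

*a*: last vowel = /a/, a back vowel → -uk → *auk*.
The plural form *auk* — final sound /k/ (a non-sibilant consonant) → -ili → *aukili*.
The last vowel of the definite form *aukili* is /i/, which is a high vowel, so the accusative suffix is -i, giving *aukilii*.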